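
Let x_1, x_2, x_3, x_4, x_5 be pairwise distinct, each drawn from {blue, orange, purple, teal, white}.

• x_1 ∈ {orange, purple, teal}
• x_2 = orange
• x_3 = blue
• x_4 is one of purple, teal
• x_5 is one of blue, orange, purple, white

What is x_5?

white

x_2's domain is down to {orange}, so x_2 = orange. Strike orange from x_1, x_5.
x_3 has just one choice, so x_3 = blue. Eliminate blue elsewhere: x_5.
The 3 still-open variables together cover exactly {purple, teal, white} — 3 values for 3 variables — and white appears only in x_5's list, so x_5 = white.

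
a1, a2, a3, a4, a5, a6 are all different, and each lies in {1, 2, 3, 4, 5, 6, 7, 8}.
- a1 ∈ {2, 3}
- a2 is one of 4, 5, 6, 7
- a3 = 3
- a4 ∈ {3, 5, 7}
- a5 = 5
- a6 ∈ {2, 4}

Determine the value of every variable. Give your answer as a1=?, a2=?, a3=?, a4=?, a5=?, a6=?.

a3 has just one choice, so a3 = 3. So a1, a4 can't be 3.
a5 must be 5 (only option left). Eliminate 5 elsewhere: a2, a4.
a1 has just one choice, so a1 = 2. Eliminate 2 elsewhere: a6.
a4 has just one choice, so a4 = 7. Remove 7 from a2.
a6's domain is down to {4}, so a6 = 4. Strike 4 from a2.
a2's domain is down to {6}, so a2 = 6.

a1=2, a2=6, a3=3, a4=7, a5=5, a6=4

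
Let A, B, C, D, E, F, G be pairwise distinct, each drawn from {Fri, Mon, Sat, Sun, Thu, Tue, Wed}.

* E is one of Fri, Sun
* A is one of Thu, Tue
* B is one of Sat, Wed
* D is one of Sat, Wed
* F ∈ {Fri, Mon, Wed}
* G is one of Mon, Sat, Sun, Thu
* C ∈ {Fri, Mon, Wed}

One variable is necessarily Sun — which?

Among the 7 variables, Tue fits only A (and all 7 values in {Fri, Mon, Sat, Sun, Thu, Tue, Wed} must be used), so A = Tue.
The 6 still-open variables together cover exactly {Fri, Mon, Sat, Sun, Thu, Wed} — 6 values for 6 variables — and Thu appears only in G's list, so G = Thu.
Among the 5 still-open variables, Sun fits only E (and all 5 values in {Fri, Mon, Sat, Sun, Wed} must be used), so E = Sun.

E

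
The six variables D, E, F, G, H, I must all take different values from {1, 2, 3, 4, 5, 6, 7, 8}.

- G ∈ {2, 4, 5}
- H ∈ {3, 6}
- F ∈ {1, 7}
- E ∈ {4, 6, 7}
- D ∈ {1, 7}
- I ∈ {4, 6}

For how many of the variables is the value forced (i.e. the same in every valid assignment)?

The 2 variables D and F are confined to {1, 7}, which locks those values in; drop them from E.
E and I between them cover only {4, 6} — a naked pair. Remove those values from G, H.
H must be 3 (only option left).
Determined: H=3. The other variables each still have more than one consistent value. That makes 1.

1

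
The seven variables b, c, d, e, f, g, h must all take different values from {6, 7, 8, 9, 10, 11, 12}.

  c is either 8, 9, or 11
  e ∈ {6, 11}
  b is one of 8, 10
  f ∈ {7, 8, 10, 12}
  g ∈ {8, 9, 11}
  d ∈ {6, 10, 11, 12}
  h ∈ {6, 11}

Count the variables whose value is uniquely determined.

The 7 variables draw from only 7 values {6, 7, 8, 9, 10, 11, 12}, so each is used; only f can be 7, hence f = 7.
The 6 still-open variables together cover exactly {6, 8, 9, 10, 11, 12} — 6 values for 6 variables — and 12 appears only in d's list, so d = 12.
The 5 still-open variables draw from only 5 values {6, 8, 9, 10, 11}, so each is used; only b can be 10, hence b = 10.
The 2 variables e and h are confined to {6, 11}, which locks those values in; drop them from c, g.
Determined: b=10, d=12, f=7. The other variables each still have more than one consistent value. That makes 3.

3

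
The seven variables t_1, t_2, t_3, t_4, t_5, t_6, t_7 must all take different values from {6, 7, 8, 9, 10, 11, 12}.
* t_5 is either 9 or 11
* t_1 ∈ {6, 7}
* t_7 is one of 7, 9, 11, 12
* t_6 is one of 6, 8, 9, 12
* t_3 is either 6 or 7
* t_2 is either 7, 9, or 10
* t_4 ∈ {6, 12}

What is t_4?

The 7 variables together cover exactly {6, 7, 8, 9, 10, 11, 12} — 7 values for 7 variables — and 8 appears only in t_6's list, so t_6 = 8.
The 6 still-open variables draw from only 6 values {6, 7, 9, 10, 11, 12}, so each is used; only t_2 can be 10, hence t_2 = 10.
The 2 variables t_1 and t_3 are confined to {6, 7}, which locks those values in; drop them from t_4, t_7.
So t_4 = 12.

12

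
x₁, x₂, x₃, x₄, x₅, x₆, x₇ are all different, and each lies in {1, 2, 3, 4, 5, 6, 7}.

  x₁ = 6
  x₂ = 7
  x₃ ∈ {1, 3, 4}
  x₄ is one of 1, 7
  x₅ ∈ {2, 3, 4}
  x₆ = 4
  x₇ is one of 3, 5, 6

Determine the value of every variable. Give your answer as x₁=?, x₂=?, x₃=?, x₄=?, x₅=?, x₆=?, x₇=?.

x₁=6, x₂=7, x₃=3, x₄=1, x₅=2, x₆=4, x₇=5

x₁ has just one choice, so x₁ = 6. Remove 6 from x₇.
x₂'s domain is down to {7}, so x₂ = 7. Remove 7 from x₄.
x₄ has just one choice, so x₄ = 1. Eliminate 1 elsewhere: x₃.
x₆'s domain is down to {4}, so x₆ = 4. So x₃, x₅ can't be 4.
That leaves x₃ = 3. Remove 3 from x₅, x₇.
x₅ must be 2 (only option left).
That leaves x₇ = 5.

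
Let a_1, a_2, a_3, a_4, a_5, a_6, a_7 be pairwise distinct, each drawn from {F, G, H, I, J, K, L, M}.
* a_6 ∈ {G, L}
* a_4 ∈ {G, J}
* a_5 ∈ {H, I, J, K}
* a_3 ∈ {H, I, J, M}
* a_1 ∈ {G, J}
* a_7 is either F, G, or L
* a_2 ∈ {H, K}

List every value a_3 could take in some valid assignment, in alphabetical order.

a_1 and a_4 between them cover only {G, J} — a naked pair. Remove those values from a_3, a_5, a_6, a_7.
That leaves a_6 = L. Remove L from a_7.
That leaves a_7 = F.
No further eliminations apply; a_3 can still be any of H, I, M.

H, I, M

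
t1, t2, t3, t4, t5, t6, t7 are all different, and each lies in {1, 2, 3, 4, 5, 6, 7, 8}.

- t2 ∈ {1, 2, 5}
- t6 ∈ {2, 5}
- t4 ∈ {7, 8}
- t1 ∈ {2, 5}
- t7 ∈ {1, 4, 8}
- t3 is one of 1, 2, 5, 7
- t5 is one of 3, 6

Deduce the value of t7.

t1 and t6 between them cover only {2, 5} — a naked pair. Remove those values from t2, t3.
t2 has just one choice, so t2 = 1. Remove 1 from t3, t7.
t3 must be 7 (only option left). So t4 can't be 7.
t4 has just one choice, so t4 = 8. Remove 8 from t7.
So t7 = 4.

4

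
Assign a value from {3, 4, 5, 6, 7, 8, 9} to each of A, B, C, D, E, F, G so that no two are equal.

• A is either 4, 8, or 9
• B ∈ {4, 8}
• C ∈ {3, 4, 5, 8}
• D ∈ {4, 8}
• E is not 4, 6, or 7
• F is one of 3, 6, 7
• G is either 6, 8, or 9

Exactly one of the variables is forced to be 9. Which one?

The 7 variables draw from only 7 values {3, 4, 5, 6, 7, 8, 9}, so each is used; only F can be 7, hence F = 7.
The 6 still-open variables draw from only 6 values {3, 4, 5, 6, 8, 9}, so each is used; only G can be 6, hence G = 6.
The 2 variables B and D are confined to {4, 8}, which locks those values in; drop them from A, C, E.
So 9 goes to A.

A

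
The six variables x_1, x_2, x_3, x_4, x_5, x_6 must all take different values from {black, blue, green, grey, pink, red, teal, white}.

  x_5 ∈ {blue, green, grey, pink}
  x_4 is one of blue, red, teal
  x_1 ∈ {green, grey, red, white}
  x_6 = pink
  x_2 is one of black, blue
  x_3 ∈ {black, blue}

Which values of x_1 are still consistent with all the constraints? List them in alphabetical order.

x_6's domain is down to {pink}, so x_6 = pink. Remove pink from x_5.
x_2 and x_3 share exactly the 2 values {black, blue}; by pigeonhole those values go to them, so strike black, blue from x_4, x_5.
No further eliminations apply; x_1 can still be any of green, grey, red, white.

green, grey, red, white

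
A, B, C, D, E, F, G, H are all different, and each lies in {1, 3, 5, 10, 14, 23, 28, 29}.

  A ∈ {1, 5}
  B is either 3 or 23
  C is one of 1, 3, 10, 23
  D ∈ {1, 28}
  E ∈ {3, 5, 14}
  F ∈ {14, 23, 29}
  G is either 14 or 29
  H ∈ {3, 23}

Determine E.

5

The 8 variables draw from only 8 values {1, 3, 5, 10, 14, 23, 28, 29}, so each is used; only C can be 10, hence C = 10.
The 7 still-open variables draw from only 7 values {1, 3, 5, 14, 23, 28, 29}, so each is used; only D can be 28, hence D = 28.
The 6 still-open variables draw from only 6 values {1, 3, 5, 14, 23, 29}, so each is used; only A can be 1, hence A = 1.
The 5 still-open variables together cover exactly {3, 5, 14, 23, 29} — 5 values for 5 variables — and 5 appears only in E's list, so E = 5.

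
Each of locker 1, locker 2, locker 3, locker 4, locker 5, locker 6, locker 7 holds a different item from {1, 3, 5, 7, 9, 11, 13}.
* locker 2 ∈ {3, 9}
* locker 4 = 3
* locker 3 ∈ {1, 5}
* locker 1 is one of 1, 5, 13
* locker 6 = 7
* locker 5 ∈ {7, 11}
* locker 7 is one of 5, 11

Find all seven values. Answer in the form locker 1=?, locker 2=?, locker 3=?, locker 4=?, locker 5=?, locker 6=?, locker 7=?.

locker 4 must be 3 (only option left). Eliminate 3 elsewhere: locker 2.
locker 6 has just one choice, so locker 6 = 7. Eliminate 7 elsewhere: locker 5.
That leaves locker 2 = 9.
locker 5 must be 11 (only option left). Remove 11 from locker 7.
That leaves locker 7 = 5. Remove 5 from locker 1, locker 3.
That leaves locker 3 = 1. Remove 1 from locker 1.
locker 1 has just one choice, so locker 1 = 13.

locker 1=13, locker 2=9, locker 3=1, locker 4=3, locker 5=11, locker 6=7, locker 7=5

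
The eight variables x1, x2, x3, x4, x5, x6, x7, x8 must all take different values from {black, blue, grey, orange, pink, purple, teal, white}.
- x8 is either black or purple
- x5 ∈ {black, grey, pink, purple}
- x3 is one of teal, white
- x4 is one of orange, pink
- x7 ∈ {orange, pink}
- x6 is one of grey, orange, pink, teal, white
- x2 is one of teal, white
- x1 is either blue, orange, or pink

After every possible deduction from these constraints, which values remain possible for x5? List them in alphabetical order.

black, purple

Among the 8 variables, blue fits only x1 (and all 8 values in {black, blue, grey, orange, pink, purple, teal, white} must be used), so x1 = blue.
x2 and x3 share exactly the 2 values {teal, white}; by pigeonhole those values go to them, so strike teal, white from x6.
The 2 variables x4 and x7 are confined to {orange, pink}, which locks those values in; drop them from x5, x6.
x6's domain is down to {grey}, so x6 = grey. Eliminate grey elsewhere: x5.
No further eliminations apply; x5 can still be any of black, purple.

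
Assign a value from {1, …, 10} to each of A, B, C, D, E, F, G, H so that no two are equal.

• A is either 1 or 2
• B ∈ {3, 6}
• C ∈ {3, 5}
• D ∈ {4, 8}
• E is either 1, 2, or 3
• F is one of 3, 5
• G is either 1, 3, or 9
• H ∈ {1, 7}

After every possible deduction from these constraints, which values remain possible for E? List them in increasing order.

C and F share exactly the 2 values {3, 5}; by pigeonhole those values go to them, so strike 3, 5 from B, E, G.
B has just one choice, so B = 6.
The 2 variables A and E are confined to {1, 2}, which locks those values in; drop them from G, H.
That leaves G = 9.
That leaves H = 7.
No further eliminations apply; E can still be any of 1, 2.

1, 2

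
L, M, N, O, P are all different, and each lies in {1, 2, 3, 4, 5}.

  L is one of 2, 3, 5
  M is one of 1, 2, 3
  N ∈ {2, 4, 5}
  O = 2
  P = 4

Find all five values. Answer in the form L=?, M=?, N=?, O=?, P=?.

O's domain is down to {2}, so O = 2. Strike 2 from L, M, N.
That leaves P = 4. Strike 4 from N.
N must be 5 (only option left). Remove 5 from L.
L has just one choice, so L = 3. Remove 3 from M.
M has just one choice, so M = 1.

L=3, M=1, N=5, O=2, P=4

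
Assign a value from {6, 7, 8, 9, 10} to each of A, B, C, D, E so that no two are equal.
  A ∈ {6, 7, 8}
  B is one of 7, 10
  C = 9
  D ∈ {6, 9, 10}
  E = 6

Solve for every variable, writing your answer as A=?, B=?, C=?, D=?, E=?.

A=8, B=7, C=9, D=10, E=6

C must be 9 (only option left). Strike 9 from D.
E has just one choice, so E = 6. Strike 6 from A, D.
D must be 10 (only option left). Strike 10 from B.
That leaves B = 7. Remove 7 from A.
A must be 8 (only option left).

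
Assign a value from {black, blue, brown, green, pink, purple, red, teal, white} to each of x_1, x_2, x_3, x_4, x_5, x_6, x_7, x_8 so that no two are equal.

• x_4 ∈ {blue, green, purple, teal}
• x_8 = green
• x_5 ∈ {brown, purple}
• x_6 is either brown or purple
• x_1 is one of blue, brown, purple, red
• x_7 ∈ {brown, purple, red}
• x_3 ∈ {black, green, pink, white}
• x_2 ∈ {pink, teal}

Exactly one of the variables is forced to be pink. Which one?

x_8's domain is down to {green}, so x_8 = green. Strike green from x_3, x_4.
The 2 variables x_5 and x_6 are confined to {brown, purple}, which locks those values in; drop them from x_1, x_4, x_7.
x_7 must be red (only option left). So x_1 can't be red.
That leaves x_1 = blue. Remove blue from x_4.
x_4 has just one choice, so x_4 = teal. Strike teal from x_2.
So pink goes to x_2.

x_2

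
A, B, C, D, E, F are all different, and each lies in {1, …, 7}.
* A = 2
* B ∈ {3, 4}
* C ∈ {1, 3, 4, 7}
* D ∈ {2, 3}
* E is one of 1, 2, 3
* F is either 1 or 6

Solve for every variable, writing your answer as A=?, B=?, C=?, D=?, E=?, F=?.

A=2, B=4, C=7, D=3, E=1, F=6

A has just one choice, so A = 2. Strike 2 from D, E.
D has just one choice, so D = 3. Remove 3 from B, C, E.
E's domain is down to {1}, so E = 1. So C, F can't be 1.
F must be 6 (only option left).
B's domain is down to {4}, so B = 4. Remove 4 from C.
C must be 7 (only option left).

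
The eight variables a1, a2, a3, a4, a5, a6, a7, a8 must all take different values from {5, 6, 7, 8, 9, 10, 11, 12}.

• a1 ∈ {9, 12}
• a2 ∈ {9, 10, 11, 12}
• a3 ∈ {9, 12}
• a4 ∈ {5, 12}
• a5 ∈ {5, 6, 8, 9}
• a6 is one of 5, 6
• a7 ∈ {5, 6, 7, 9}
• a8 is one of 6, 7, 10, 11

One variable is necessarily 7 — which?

Among the 8 variables, 8 fits only a5 (and all 8 values in {5, 6, 7, 8, 9, 10, 11, 12} must be used), so a5 = 8.
The 2 variables a1 and a3 are confined to {9, 12}, which locks those values in; drop them from a2, a4, a7.
a4 must be 5 (only option left). So a6, a7 can't be 5.
That leaves a6 = 6. Eliminate 6 elsewhere: a7, a8.
So 7 goes to a7.

a7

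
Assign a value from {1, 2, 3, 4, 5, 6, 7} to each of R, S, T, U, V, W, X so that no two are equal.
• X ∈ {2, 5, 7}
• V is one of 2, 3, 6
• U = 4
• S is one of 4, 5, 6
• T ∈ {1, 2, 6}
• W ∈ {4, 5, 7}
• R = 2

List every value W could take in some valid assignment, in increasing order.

5, 7

R's domain is down to {2}, so R = 2. Strike 2 from T, V, X.
That leaves U = 4. Eliminate 4 elsewhere: S, W.
Among the 5 still-open variables, 1 fits only T (and all 5 values in {1, 3, 5, 6, 7} must be used), so T = 1.
The 4 still-open variables draw from only 4 values {3, 5, 6, 7}, so each is used; only V can be 3, hence V = 3.
The 3 still-open variables draw from only 3 values {5, 6, 7}, so each is used; only S can be 6, hence S = 6.
No further eliminations apply; W can still be any of 5, 7.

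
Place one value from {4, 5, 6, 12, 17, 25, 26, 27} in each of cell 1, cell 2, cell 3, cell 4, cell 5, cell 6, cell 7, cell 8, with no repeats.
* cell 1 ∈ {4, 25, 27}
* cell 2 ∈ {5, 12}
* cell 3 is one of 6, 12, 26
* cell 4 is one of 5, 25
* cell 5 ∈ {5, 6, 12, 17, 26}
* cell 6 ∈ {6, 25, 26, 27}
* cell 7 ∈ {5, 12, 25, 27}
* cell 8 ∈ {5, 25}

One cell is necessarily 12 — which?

The 8 variables draw from only 8 values {4, 5, 6, 12, 17, 25, 26, 27}, so each is used; only cell 1 can be 4, hence cell 1 = 4.
The 7 still-open variables together cover exactly {5, 6, 12, 17, 25, 26, 27} — 7 values for 7 variables — and 17 appears only in cell 5's list, so cell 5 = 17.
cell 4 and cell 8 between them cover only {5, 25} — a naked pair. Remove those values from cell 2, cell 6, cell 7.
So 12 goes to cell 2.

cell 2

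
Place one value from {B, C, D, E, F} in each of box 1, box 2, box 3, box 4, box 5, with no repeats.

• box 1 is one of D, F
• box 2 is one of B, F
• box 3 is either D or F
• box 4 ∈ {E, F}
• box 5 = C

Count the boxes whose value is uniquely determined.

3

box 5 has just one choice, so box 5 = C.
Among the 4 still-open variables, B fits only box 2 (and all 4 values in {B, D, E, F} must be used), so box 2 = B.
Among the 3 still-open variables, E fits only box 4 (and all 3 values in {D, E, F} must be used), so box 4 = E.
Determined: box 2=B, box 4=E, box 5=C. The other boxes each still have more than one consistent value. That makes 3.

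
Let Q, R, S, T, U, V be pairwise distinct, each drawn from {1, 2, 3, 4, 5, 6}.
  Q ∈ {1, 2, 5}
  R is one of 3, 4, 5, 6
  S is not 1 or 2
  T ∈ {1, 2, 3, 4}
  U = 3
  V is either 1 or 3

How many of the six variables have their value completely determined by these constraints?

U must be 3 (only option left). Strike 3 from R, S, T, V.
V's domain is down to {1}, so V = 1. So Q, T can't be 1.
Determined: U=3, V=1. The other variables each still have more than one consistent value. That makes 2.

2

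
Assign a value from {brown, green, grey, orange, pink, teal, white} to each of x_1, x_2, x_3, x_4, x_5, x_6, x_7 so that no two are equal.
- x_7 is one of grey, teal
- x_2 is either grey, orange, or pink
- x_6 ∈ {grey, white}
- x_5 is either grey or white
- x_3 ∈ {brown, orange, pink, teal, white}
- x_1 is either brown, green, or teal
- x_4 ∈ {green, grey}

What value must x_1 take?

The 2 variables x_5 and x_6 are confined to {grey, white}, which locks those values in; drop them from x_2, x_3, x_4, x_7.
x_4's domain is down to {green}, so x_4 = green. Remove green from x_1.
x_7's domain is down to {teal}, so x_7 = teal. Strike teal from x_1, x_3.
So x_1 = brown.

brown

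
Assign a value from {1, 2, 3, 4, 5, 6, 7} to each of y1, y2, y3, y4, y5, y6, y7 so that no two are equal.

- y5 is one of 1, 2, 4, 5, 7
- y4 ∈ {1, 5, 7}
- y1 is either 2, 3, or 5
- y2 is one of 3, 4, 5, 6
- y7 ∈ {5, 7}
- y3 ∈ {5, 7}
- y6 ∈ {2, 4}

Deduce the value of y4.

1

The 7 variables together cover exactly {1, 2, 3, 4, 5, 6, 7} — 7 values for 7 variables — and 6 appears only in y2's list, so y2 = 6.
The 6 still-open variables together cover exactly {1, 2, 3, 4, 5, 7} — 6 values for 6 variables — and 3 appears only in y1's list, so y1 = 3.
y3 and y7 share exactly the 2 values {5, 7}; by pigeonhole those values go to them, so strike 5, 7 from y4, y5.
So y4 = 1.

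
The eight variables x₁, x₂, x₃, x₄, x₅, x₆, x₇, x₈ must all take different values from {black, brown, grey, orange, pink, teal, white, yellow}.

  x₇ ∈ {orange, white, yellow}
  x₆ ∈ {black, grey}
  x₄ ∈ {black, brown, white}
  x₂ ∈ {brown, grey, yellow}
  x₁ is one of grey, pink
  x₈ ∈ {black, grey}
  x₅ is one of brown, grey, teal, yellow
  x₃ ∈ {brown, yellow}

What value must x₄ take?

white

The 8 variables draw from only 8 values {black, brown, grey, orange, pink, teal, white, yellow}, so each is used; only x₇ can be orange, hence x₇ = orange.
The 7 still-open variables draw from only 7 values {black, brown, grey, pink, teal, white, yellow}, so each is used; only x₁ can be pink, hence x₁ = pink.
Among the 6 still-open variables, teal fits only x₅ (and all 6 values in {black, brown, grey, teal, white, yellow} must be used), so x₅ = teal.
The 5 still-open variables together cover exactly {black, brown, grey, white, yellow} — 5 values for 5 variables — and white appears only in x₄'s list, so x₄ = white.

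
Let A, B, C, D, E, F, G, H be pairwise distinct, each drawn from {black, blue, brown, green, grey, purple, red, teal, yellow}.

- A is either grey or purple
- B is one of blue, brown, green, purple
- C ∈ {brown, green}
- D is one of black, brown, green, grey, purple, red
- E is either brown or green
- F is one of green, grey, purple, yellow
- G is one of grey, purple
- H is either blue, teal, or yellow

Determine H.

teal

A and G between them cover only {grey, purple} — a naked pair. Remove those values from B, D, F.
The 2 variables C and E are confined to {brown, green}, which locks those values in; drop them from B, D, F.
B must be blue (only option left). Remove blue from H.
F has just one choice, so F = yellow. Strike yellow from H.
So H = teal.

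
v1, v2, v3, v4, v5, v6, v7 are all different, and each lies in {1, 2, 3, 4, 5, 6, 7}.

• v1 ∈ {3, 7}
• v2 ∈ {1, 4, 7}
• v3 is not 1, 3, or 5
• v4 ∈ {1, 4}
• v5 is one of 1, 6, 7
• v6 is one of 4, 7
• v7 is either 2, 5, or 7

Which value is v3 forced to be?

2

The 7 variables together cover exactly {1, 2, 3, 4, 5, 6, 7} — 7 values for 7 variables — and 3 appears only in v1's list, so v1 = 3.
The 6 still-open variables together cover exactly {1, 2, 4, 5, 6, 7} — 6 values for 6 variables — and 5 appears only in v7's list, so v7 = 5.
The 5 still-open variables together cover exactly {1, 2, 4, 6, 7} — 5 values for 5 variables — and 2 appears only in v3's list, so v3 = 2.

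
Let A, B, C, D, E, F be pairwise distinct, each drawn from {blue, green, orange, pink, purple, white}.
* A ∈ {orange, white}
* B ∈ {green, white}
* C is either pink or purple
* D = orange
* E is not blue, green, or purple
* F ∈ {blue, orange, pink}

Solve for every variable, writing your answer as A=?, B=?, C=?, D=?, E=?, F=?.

A=white, B=green, C=purple, D=orange, E=pink, F=blue

D has just one choice, so D = orange. So A, E, F can't be orange.
A has just one choice, so A = white. So B, E can't be white.
B has just one choice, so B = green.
E must be pink (only option left). Eliminate pink elsewhere: C, F.
That leaves F = blue.
That leaves C = purple.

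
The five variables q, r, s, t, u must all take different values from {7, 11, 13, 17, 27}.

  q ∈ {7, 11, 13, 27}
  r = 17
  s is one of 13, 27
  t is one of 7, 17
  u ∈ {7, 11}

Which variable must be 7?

t

r must be 17 (only option left). Eliminate 17 elsewhere: t.
So 7 goes to t.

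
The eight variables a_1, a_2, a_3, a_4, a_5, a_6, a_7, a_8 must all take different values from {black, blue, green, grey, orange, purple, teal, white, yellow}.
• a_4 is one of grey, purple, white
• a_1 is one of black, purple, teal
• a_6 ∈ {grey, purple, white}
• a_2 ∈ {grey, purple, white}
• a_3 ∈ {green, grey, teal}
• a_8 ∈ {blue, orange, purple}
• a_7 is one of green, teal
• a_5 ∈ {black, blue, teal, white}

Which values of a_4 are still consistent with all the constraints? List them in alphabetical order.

grey, purple, white

Among the 8 variables, orange fits only a_8 (and all 8 values in {black, blue, green, grey, orange, purple, teal, white} must be used), so a_8 = orange.
The 7 still-open variables draw from only 7 values {black, blue, green, grey, purple, teal, white}, so each is used; only a_5 can be blue, hence a_5 = blue.
The 6 still-open variables together cover exactly {black, green, grey, purple, teal, white} — 6 values for 6 variables — and black appears only in a_1's list, so a_1 = black.
The 3 variables a_2, a_4, a_6 are confined to {grey, purple, white}, which locks those values in; drop them from a_3.
No further eliminations apply; a_4 can still be any of grey, purple, white.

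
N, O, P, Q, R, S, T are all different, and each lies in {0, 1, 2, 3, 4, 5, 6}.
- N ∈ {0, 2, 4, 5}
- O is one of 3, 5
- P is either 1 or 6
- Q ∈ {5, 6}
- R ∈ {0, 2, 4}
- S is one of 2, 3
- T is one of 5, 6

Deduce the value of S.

2

The 7 variables together cover exactly {0, 1, 2, 3, 4, 5, 6} — 7 values for 7 variables — and 1 appears only in P's list, so P = 1.
Q and T between them cover only {5, 6} — a naked pair. Remove those values from N, O.
O's domain is down to {3}, so O = 3. Eliminate 3 elsewhere: S.
So S = 2.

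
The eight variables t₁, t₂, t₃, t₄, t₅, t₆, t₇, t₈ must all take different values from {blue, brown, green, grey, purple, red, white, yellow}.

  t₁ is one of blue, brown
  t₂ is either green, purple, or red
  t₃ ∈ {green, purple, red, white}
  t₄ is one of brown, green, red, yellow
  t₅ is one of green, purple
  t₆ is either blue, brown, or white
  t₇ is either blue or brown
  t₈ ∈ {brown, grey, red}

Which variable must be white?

The 8 variables draw from only 8 values {blue, brown, green, grey, purple, red, white, yellow}, so each is used; only t₈ can be grey, hence t₈ = grey.
The 7 still-open variables together cover exactly {blue, brown, green, purple, red, white, yellow} — 7 values for 7 variables — and yellow appears only in t₄'s list, so t₄ = yellow.
The 2 variables t₁ and t₇ are confined to {blue, brown}, which locks those values in; drop them from t₆.
So white goes to t₆.

t₆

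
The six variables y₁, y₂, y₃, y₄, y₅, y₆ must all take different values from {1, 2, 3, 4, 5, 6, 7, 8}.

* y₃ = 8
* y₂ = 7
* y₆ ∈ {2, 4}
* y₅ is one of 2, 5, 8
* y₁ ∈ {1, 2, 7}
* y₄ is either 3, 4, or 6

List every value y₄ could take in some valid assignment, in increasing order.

y₂ has just one choice, so y₂ = 7. So y₁ can't be 7.
y₃ must be 8 (only option left). Remove 8 from y₅.
No further eliminations apply; y₄ can still be any of 3, 4, 6.

3, 4, 6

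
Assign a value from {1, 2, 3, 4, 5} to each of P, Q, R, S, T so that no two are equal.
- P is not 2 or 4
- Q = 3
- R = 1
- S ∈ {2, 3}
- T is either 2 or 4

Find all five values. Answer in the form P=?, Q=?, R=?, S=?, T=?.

P=5, Q=3, R=1, S=2, T=4

Q has just one choice, so Q = 3. Remove 3 from P, S.
R's domain is down to {1}, so R = 1. Remove 1 from P.
S has just one choice, so S = 2. Eliminate 2 elsewhere: T.
That leaves T = 4.
P has just one choice, so P = 5.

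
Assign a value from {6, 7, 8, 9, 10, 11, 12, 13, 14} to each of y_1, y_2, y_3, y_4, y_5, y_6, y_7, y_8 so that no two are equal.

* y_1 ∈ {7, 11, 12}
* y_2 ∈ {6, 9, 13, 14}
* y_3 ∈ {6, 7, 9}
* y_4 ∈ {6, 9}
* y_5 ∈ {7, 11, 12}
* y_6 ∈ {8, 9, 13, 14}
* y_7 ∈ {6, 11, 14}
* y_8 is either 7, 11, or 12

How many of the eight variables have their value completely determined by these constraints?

3

The 8 variables draw from only 8 values {6, 7, 8, 9, 11, 12, 13, 14}, so each is used; only y_6 can be 8, hence y_6 = 8.
The 7 still-open variables draw from only 7 values {6, 7, 9, 11, 12, 13, 14}, so each is used; only y_2 can be 13, hence y_2 = 13.
Among the 6 still-open variables, 14 fits only y_7 (and all 6 values in {6, 7, 9, 11, 12, 14} must be used), so y_7 = 14.
The 3 variables y_1, y_5, y_8 are confined to {7, 11, 12}, which locks those values in; drop them from y_3.
Determined: y_2=13, y_6=8, y_7=14. The other variables each still have more than one consistent value. That makes 3.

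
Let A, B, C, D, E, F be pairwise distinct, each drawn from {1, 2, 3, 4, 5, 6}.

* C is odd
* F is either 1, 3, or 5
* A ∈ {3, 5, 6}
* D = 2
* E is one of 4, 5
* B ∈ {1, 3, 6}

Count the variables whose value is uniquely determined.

2

D has just one choice, so D = 2.
Among the 5 still-open variables, 4 fits only E (and all 5 values in {1, 3, 4, 5, 6} must be used), so E = 4.
Determined: D=2, E=4. The other variables each still have more than one consistent value. That makes 2.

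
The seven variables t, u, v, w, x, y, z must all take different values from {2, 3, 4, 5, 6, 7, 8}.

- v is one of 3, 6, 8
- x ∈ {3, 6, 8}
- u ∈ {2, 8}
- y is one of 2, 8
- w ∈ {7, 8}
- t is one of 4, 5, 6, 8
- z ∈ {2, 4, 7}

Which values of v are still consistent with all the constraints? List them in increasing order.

3, 6

Among the 7 variables, 5 fits only t (and all 7 values in {2, 3, 4, 5, 6, 7, 8} must be used), so t = 5.
The 6 still-open variables draw from only 6 values {2, 3, 4, 6, 7, 8}, so each is used; only z can be 4, hence z = 4.
Among the 5 still-open variables, 7 fits only w (and all 5 values in {2, 3, 6, 7, 8} must be used), so w = 7.
The 2 variables u and y are confined to {2, 8}, which locks those values in; drop them from v, x.
No further eliminations apply; v can still be any of 3, 6.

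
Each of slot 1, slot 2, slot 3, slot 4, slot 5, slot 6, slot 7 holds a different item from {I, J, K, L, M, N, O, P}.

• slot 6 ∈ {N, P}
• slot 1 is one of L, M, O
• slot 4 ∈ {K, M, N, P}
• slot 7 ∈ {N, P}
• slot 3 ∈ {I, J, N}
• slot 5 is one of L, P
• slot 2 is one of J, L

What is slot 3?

I

The 2 variables slot 6 and slot 7 are confined to {N, P}, which locks those values in; drop them from slot 3, slot 4, slot 5.
slot 5 must be L (only option left). So slot 1, slot 2 can't be L.
slot 2 has just one choice, so slot 2 = J. Eliminate J elsewhere: slot 3.
So slot 3 = I.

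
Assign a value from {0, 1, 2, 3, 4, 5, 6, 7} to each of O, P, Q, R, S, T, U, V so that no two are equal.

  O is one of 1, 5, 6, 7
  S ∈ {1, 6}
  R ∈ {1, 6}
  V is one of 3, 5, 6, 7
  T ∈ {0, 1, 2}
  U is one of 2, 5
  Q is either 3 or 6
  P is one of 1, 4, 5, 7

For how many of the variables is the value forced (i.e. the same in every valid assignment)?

4

Among the 8 variables, 0 fits only T (and all 8 values in {0, 1, 2, 3, 4, 5, 6, 7} must be used), so T = 0.
Among the 7 still-open variables, 2 fits only U (and all 7 values in {1, 2, 3, 4, 5, 6, 7} must be used), so U = 2.
The 6 still-open variables together cover exactly {1, 3, 4, 5, 6, 7} — 6 values for 6 variables — and 4 appears only in P's list, so P = 4.
The 2 variables R and S are confined to {1, 6}, which locks those values in; drop them from O, Q, V.
Q has just one choice, so Q = 3. Eliminate 3 elsewhere: V.
Determined: P=4, Q=3, T=0, U=2. The other variables each still have more than one consistent value. That makes 4.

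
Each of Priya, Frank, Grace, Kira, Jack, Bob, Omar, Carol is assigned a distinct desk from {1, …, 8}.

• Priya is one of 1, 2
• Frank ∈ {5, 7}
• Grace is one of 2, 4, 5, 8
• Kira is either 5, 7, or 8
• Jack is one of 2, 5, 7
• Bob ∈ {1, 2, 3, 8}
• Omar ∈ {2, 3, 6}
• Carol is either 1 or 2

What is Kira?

The 8 variables draw from only 8 values {1, 2, 3, 4, 5, 6, 7, 8}, so each is used; only Grace can be 4, hence Grace = 4.
The 7 still-open variables together cover exactly {1, 2, 3, 5, 6, 7, 8} — 7 values for 7 variables — and 6 appears only in Omar's list, so Omar = 6.
The 6 still-open variables draw from only 6 values {1, 2, 3, 5, 7, 8}, so each is used; only Bob can be 3, hence Bob = 3.
The 5 still-open variables together cover exactly {1, 2, 5, 7, 8} — 5 values for 5 variables — and 8 appears only in Kira's list, so Kira = 8.

8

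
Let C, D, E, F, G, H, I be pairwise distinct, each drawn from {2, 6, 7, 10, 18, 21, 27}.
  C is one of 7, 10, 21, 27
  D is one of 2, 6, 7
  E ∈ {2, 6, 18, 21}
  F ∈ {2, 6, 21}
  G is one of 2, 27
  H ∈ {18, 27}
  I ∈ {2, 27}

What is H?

18

The 7 variables draw from only 7 values {2, 6, 7, 10, 18, 21, 27}, so each is used; only C can be 10, hence C = 10.
The 6 still-open variables together cover exactly {2, 6, 7, 18, 21, 27} — 6 values for 6 variables — and 7 appears only in D's list, so D = 7.
G and I share exactly the 2 values {2, 27}; by pigeonhole those values go to them, so strike 2, 27 from E, F, H.
So H = 18.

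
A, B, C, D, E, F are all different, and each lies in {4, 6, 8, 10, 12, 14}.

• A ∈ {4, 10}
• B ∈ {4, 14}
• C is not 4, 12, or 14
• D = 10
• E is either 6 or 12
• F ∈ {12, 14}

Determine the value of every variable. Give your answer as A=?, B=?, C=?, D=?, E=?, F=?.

D's domain is down to {10}, so D = 10. So A, C can't be 10.
That leaves A = 4. Remove 4 from B.
B's domain is down to {14}, so B = 14. So F can't be 14.
That leaves F = 12. Eliminate 12 elsewhere: E.
E's domain is down to {6}, so E = 6. Strike 6 from C.
C's domain is down to {8}, so C = 8.

A=4, B=14, C=8, D=10, E=6, F=12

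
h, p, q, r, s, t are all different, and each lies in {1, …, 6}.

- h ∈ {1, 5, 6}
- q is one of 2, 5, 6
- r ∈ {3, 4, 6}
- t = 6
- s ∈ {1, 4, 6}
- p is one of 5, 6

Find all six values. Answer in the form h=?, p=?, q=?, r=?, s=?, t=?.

t has just one choice, so t = 6. Eliminate 6 elsewhere: h, p, q, r, s.
p's domain is down to {5}, so p = 5. Strike 5 from h, q.
q's domain is down to {2}, so q = 2.
That leaves h = 1. Remove 1 from s.
s has just one choice, so s = 4. Strike 4 from r.
r must be 3 (only option left).

h=1, p=5, q=2, r=3, s=4, t=6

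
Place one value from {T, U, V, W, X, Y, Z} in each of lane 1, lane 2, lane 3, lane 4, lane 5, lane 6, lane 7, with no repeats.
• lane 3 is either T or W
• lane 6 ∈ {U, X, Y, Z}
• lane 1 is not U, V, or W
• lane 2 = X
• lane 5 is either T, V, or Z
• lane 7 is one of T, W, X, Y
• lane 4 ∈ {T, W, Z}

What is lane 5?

V

lane 2 must be X (only option left). Eliminate X elsewhere: lane 1, lane 6, lane 7.
The 6 still-open variables draw from only 6 values {T, U, V, W, Y, Z}, so each is used; only lane 6 can be U, hence lane 6 = U.
The 5 still-open variables together cover exactly {T, V, W, Y, Z} — 5 values for 5 variables — and V appears only in lane 5's list, so lane 5 = V.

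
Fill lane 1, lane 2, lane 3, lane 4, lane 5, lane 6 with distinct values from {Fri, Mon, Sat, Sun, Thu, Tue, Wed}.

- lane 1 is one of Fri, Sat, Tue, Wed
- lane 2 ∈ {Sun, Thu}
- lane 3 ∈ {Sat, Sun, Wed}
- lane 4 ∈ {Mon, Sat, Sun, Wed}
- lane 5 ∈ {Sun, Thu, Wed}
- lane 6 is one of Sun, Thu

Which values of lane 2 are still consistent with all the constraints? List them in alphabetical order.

Sun, Thu

lane 2 and lane 6 between them cover only {Sun, Thu} — a naked pair. Remove those values from lane 3, lane 4, lane 5.
lane 5 must be Wed (only option left). Remove Wed from lane 1, lane 3, lane 4.
lane 3 must be Sat (only option left). So lane 1, lane 4 can't be Sat.
lane 4's domain is down to {Mon}, so lane 4 = Mon.
No further eliminations apply; lane 2 can still be any of Sun, Thu.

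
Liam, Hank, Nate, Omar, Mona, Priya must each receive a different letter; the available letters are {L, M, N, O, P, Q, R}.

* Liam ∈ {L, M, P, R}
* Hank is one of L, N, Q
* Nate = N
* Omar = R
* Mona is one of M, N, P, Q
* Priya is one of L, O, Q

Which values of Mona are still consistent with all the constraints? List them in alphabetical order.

M, P, Q

Nate has just one choice, so Nate = N. Eliminate N elsewhere: Hank, Mona.
Omar has just one choice, so Omar = R. Eliminate R elsewhere: Liam.
No further eliminations apply; Mona can still be any of M, P, Q.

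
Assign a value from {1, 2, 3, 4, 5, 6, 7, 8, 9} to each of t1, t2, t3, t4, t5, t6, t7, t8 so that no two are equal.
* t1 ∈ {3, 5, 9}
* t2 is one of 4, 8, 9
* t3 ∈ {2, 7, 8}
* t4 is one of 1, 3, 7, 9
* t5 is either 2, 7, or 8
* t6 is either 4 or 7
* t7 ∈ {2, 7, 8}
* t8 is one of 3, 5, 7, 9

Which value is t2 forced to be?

The 8 variables draw from only 8 values {1, 2, 3, 4, 5, 7, 8, 9}, so each is used; only t4 can be 1, hence t4 = 1.
t3, t5, t7 between them cover only {2, 7, 8} — a naked triple. Remove those values from t2, t6, t8.
t6 must be 4 (only option left). Strike 4 from t2.
So t2 = 9.

9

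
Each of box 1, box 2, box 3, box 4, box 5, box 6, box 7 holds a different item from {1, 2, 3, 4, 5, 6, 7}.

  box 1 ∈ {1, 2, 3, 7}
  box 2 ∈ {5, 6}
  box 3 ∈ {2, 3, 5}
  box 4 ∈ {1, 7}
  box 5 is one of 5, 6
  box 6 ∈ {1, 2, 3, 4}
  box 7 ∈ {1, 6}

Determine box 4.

The 7 variables together cover exactly {1, 2, 3, 4, 5, 6, 7} — 7 values for 7 variables — and 4 appears only in box 6's list, so box 6 = 4.
box 2 and box 5 share exactly the 2 values {5, 6}; by pigeonhole those values go to them, so strike 5, 6 from box 3, box 7.
box 7's domain is down to {1}, so box 7 = 1. Strike 1 from box 1, box 4.
So box 4 = 7.

7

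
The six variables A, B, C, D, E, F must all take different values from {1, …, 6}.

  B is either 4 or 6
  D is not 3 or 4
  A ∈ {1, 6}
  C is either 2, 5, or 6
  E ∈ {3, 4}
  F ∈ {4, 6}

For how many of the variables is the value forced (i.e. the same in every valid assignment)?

2

Among the 6 variables, 3 fits only E (and all 6 values in {1, 2, 3, 4, 5, 6} must be used), so E = 3.
B and F between them cover only {4, 6} — a naked pair. Remove those values from A, C, D.
That leaves A = 1. Strike 1 from D.
Determined: A=1, E=3. The other variables each still have more than one consistent value. That makes 2.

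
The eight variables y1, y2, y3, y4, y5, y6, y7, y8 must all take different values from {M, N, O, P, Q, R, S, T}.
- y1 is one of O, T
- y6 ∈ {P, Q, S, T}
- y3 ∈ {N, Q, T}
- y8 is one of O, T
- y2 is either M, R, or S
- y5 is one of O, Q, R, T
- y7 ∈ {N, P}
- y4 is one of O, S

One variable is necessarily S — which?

y4

The 8 variables together cover exactly {M, N, O, P, Q, R, S, T} — 8 values for 8 variables — and M appears only in y2's list, so y2 = M.
The 7 still-open variables draw from only 7 values {N, O, P, Q, R, S, T}, so each is used; only y5 can be R, hence y5 = R.
The 2 variables y1 and y8 are confined to {O, T}, which locks those values in; drop them from y3, y4, y6.
So S goes to y4.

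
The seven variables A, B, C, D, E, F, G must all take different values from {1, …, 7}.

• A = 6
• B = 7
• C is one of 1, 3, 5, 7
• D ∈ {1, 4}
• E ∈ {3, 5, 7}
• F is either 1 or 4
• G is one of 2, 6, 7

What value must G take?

2

A must be 6 (only option left). Strike 6 from G.
B has just one choice, so B = 7. Strike 7 from C, E, G.
So G = 2.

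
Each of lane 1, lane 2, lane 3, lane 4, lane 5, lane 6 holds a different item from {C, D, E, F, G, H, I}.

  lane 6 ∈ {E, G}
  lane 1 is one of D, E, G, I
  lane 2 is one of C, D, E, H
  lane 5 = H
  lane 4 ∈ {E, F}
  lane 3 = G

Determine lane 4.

F

lane 3 must be G (only option left). Strike G from lane 1, lane 6.
lane 5 has just one choice, so lane 5 = H. Remove H from lane 2.
lane 6's domain is down to {E}, so lane 6 = E. So lane 1, lane 2, lane 4 can't be E.
So lane 4 = F.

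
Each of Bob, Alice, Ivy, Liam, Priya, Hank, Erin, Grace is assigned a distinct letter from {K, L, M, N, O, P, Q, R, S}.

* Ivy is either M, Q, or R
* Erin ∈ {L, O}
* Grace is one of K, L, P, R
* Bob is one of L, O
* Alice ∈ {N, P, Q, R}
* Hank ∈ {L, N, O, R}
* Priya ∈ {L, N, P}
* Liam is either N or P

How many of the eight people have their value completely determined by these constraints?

4

Among the 8 variables, K fits only Grace (and all 8 values in {K, L, M, N, O, P, Q, R} must be used), so Grace = K.
The 7 still-open variables draw from only 7 values {L, M, N, O, P, Q, R}, so each is used; only Ivy can be M, hence Ivy = M.
The 6 still-open variables draw from only 6 values {L, N, O, P, Q, R}, so each is used; only Alice can be Q, hence Alice = Q.
Among the 5 still-open variables, R fits only Hank (and all 5 values in {L, N, O, P, R} must be used), so Hank = R.
Bob and Erin between them cover only {L, O} — a naked pair. Remove those values from Priya.
Determined: Alice=Q, Ivy=M, Hank=R, Grace=K. The other people each still have more than one consistent value. That makes 4.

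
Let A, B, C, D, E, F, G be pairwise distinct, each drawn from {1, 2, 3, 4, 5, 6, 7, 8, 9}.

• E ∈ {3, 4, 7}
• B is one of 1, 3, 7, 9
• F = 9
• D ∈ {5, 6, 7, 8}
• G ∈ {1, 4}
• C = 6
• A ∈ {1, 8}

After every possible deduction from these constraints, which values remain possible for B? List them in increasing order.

1, 3, 7

C has just one choice, so C = 6. Remove 6 from D.
F has just one choice, so F = 9. So B can't be 9.
No further eliminations apply; B can still be any of 1, 3, 7.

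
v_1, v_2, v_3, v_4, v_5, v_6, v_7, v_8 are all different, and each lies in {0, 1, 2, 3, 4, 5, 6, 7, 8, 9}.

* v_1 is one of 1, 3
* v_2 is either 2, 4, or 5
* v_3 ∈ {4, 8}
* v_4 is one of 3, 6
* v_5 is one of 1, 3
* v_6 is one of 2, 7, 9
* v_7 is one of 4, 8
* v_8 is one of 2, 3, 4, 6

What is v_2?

5

The 2 variables v_1 and v_5 are confined to {1, 3}, which locks those values in; drop them from v_4, v_8.
v_4's domain is down to {6}, so v_4 = 6. Eliminate 6 elsewhere: v_8.
v_3 and v_7 share exactly the 2 values {4, 8}; by pigeonhole those values go to them, so strike 4, 8 from v_2, v_8.
v_8 must be 2 (only option left). So v_2, v_6 can't be 2.
So v_2 = 5.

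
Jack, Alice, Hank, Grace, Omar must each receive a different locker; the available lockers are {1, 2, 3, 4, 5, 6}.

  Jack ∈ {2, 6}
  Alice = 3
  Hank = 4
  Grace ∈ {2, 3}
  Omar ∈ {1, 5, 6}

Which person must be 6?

Jack

Alice must be 3 (only option left). So Grace can't be 3.
Hank must be 4 (only option left).
Grace must be 2 (only option left). Strike 2 from Jack.
So 6 goes to Jack.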